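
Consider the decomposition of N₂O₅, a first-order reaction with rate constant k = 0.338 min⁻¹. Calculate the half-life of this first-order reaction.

2.051 min

Step 1: For a first-order reaction, t₁/₂ = ln(2)/k
Step 2: t₁/₂ = ln(2)/0.338
Step 3: t₁/₂ = 0.6931/0.338 = 2.051 min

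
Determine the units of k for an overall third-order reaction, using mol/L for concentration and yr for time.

(mol/L)⁻²·yr⁻¹

Step 1: For overall order n, rate = k × (concentration)^n.
Step 2: Rate has units mol/L·yr⁻¹; concentration term has units (mol/L)^3.
Step 3: k = rate / (concentration)^n, so units of k = (mol/L)^(1-3)·yr⁻¹ = (mol/L)⁻²·yr⁻¹.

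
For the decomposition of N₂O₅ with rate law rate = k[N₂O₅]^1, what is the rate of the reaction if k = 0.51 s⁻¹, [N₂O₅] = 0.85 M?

0.4335 M/s

Step 1: Identify the rate law: rate = k[N₂O₅]^1
Step 2: Substitute values: rate = 0.51 × (0.85)^1
Step 3: Calculate: rate = 0.51 × 0.85 = 0.4335 M/s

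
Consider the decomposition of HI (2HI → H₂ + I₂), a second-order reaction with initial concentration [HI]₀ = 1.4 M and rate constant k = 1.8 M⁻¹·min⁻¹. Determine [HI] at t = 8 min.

0.06616 M

Step 1: For a second-order reaction: 1/[HI] = 1/[HI]₀ + kt
Step 2: 1/[HI] = 1/1.4 + 1.8 × 8
Step 3: 1/[HI] = 0.7143 + 14.4 = 15.11
Step 4: [HI] = 1/15.11 = 0.06616 M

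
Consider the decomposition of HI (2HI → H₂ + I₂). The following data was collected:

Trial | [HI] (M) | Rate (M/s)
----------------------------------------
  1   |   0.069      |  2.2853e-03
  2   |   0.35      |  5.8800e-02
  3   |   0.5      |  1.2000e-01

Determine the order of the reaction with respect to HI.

second order (2)

Step 1: Compare trials to find order n where rate₂/rate₁ = ([HI]₂/[HI]₁)^n
Step 2: rate₂/rate₁ = 5.8800e-02/2.2853e-03 = 25.73
Step 3: [HI]₂/[HI]₁ = 0.35/0.069 = 5.072
Step 4: n = ln(25.73)/ln(5.072) = 2.00 ≈ 2
Step 5: The reaction is second order in HI.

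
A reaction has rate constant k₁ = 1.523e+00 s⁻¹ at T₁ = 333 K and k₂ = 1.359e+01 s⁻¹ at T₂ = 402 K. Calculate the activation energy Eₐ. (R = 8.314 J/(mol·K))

35.3 kJ/mol

Step 1: Use the two-temperature Arrhenius form: ln(k₂/k₁) = -Eₐ/R × (1/T₂ - 1/T₁)
Step 2: ln(k₂/k₁) = ln(1.359e+01/1.523e+00) = ln(8.92318) = 2.18865
Step 3: 1/T₂ - 1/T₁ = 1/402 - 1/333 = -5.154408e-04 K⁻¹
Step 4: Eₐ = -R × ln(k₂/k₁) / (1/T₂ - 1/T₁) = -8.314 × 2.18865 / -5.154408e-04
Step 5: Eₐ = 3.5303e+04 J/mol = 35.3 kJ/mol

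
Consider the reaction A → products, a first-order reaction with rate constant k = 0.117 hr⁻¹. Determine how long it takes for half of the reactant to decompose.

5.924 hr

Step 1: For a first-order reaction, t₁/₂ = ln(2)/k
Step 2: t₁/₂ = ln(2)/0.117
Step 3: t₁/₂ = 0.6931/0.117 = 5.924 hr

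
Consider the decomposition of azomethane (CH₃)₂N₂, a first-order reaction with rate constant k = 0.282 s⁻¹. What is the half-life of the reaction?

2.458 s

Step 1: For a first-order reaction, t₁/₂ = ln(2)/k
Step 2: t₁/₂ = ln(2)/0.282
Step 3: t₁/₂ = 0.6931/0.282 = 2.458 s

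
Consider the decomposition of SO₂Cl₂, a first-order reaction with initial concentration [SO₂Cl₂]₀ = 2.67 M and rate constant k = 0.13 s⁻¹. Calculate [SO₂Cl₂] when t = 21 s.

0.1741 M

Step 1: For a first-order reaction: [SO₂Cl₂] = [SO₂Cl₂]₀ × e^(-kt)
Step 2: [SO₂Cl₂] = 2.67 × e^(-0.13 × 21)
Step 3: [SO₂Cl₂] = 2.67 × e^(-2.73)
Step 4: [SO₂Cl₂] = 2.67 × 0.0652193 = 0.1741 M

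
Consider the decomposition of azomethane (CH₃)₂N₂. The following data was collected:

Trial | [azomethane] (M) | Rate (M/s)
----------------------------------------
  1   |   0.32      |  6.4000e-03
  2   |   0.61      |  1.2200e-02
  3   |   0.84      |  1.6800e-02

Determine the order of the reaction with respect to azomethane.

first order (1)

Step 1: Compare trials to find order n where rate₂/rate₁ = ([azomethane]₂/[azomethane]₁)^n
Step 2: rate₂/rate₁ = 1.2200e-02/6.4000e-03 = 1.906
Step 3: [azomethane]₂/[azomethane]₁ = 0.61/0.32 = 1.906
Step 4: n = ln(1.906)/ln(1.906) = 1.00 ≈ 1
Step 5: The reaction is first order in azomethane.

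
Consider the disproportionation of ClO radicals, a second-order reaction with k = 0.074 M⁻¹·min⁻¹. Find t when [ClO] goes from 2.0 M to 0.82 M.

9.723 min

Step 1: For second-order: t = (1/[ClO] - 1/[ClO]₀)/k
Step 2: t = (1/0.82 - 1/2.0)/0.074
Step 3: t = (1.22 - 0.5)/0.074
Step 4: t = 0.7195/0.074 = 9.723 min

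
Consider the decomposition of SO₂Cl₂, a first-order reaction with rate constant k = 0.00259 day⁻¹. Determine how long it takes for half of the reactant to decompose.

267.6 day

Step 1: For a first-order reaction, t₁/₂ = ln(2)/k
Step 2: t₁/₂ = ln(2)/0.00259
Step 3: t₁/₂ = 0.6931/0.00259 = 267.6 day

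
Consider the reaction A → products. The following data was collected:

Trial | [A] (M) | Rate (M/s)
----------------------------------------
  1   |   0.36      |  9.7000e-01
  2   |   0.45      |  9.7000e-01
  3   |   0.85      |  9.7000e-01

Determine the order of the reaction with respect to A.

zeroth order (0)

Step 1: Compare trials - when concentration changes, rate stays constant.
Step 2: rate₂/rate₁ = 9.7000e-01/9.7000e-01 = 1
Step 3: [A]₂/[A]₁ = 0.45/0.36 = 1.25
Step 4: Since rate ratio ≈ (conc ratio)^0, the reaction is zeroth order.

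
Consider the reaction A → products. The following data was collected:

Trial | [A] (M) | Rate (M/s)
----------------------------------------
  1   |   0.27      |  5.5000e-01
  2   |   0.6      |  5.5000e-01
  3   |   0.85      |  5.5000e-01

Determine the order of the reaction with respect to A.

zeroth order (0)

Step 1: Compare trials - when concentration changes, rate stays constant.
Step 2: rate₂/rate₁ = 5.5000e-01/5.5000e-01 = 1
Step 3: [A]₂/[A]₁ = 0.6/0.27 = 2.222
Step 4: Since rate ratio ≈ (conc ratio)^0, the reaction is zeroth order.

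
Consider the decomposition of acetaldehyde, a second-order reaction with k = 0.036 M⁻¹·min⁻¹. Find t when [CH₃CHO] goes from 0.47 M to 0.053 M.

465 min

Step 1: For second-order: t = (1/[CH₃CHO] - 1/[CH₃CHO]₀)/k
Step 2: t = (1/0.053 - 1/0.47)/0.036
Step 3: t = (18.87 - 2.128)/0.036
Step 4: t = 16.74/0.036 = 465 min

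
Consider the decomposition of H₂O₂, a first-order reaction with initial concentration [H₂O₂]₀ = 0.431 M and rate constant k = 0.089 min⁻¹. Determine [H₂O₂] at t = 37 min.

0.01601 M

Step 1: For a first-order reaction: [H₂O₂] = [H₂O₂]₀ × e^(-kt)
Step 2: [H₂O₂] = 0.431 × e^(-0.089 × 37)
Step 3: [H₂O₂] = 0.431 × e^(-3.293)
Step 4: [H₂O₂] = 0.431 × 0.0371423 = 0.01601 M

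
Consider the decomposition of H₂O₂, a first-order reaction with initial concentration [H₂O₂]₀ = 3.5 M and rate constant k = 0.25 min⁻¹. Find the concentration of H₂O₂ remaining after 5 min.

1.003 M

Step 1: For a first-order reaction: [H₂O₂] = [H₂O₂]₀ × e^(-kt)
Step 2: [H₂O₂] = 3.5 × e^(-0.25 × 5)
Step 3: [H₂O₂] = 3.5 × e^(-1.25)
Step 4: [H₂O₂] = 3.5 × 0.286505 = 1.003 M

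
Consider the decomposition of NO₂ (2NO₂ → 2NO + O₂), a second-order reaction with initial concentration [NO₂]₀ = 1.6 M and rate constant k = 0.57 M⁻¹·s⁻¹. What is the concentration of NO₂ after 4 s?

0.3442 M

Step 1: For a second-order reaction: 1/[NO₂] = 1/[NO₂]₀ + kt
Step 2: 1/[NO₂] = 1/1.6 + 0.57 × 4
Step 3: 1/[NO₂] = 0.625 + 2.28 = 2.905
Step 4: [NO₂] = 1/2.905 = 0.3442 M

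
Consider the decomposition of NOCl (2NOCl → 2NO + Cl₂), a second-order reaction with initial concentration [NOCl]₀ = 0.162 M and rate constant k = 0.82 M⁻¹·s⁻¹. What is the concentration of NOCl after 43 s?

0.02414 M

Step 1: For a second-order reaction: 1/[NOCl] = 1/[NOCl]₀ + kt
Step 2: 1/[NOCl] = 1/0.162 + 0.82 × 43
Step 3: 1/[NOCl] = 6.173 + 35.26 = 41.43
Step 4: [NOCl] = 1/41.43 = 0.02414 M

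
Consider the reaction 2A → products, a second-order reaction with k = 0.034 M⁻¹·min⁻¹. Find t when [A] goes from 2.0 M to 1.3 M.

7.919 min

Step 1: For second-order: t = (1/[A] - 1/[A]₀)/k
Step 2: t = (1/1.3 - 1/2.0)/0.034
Step 3: t = (0.7692 - 0.5)/0.034
Step 4: t = 0.2692/0.034 = 7.919 min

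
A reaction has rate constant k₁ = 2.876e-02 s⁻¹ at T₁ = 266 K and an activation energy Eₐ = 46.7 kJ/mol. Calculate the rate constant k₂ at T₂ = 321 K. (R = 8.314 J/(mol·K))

1.072e+00 s⁻¹

Step 1: Use the two-temperature Arrhenius form: ln(k₂/k₁) = -Eₐ/R × (1/T₂ - 1/T₁)
Step 2: Convert Eₐ to J/mol: 46.7 kJ/mol = 46700 J/mol
Step 3: 1/T₂ - 1/T₁ = 1/321 - 1/266 = -6.441337e-04 K⁻¹
Step 4: ln(k₂/k₁) = -46700/8.314 × -6.441337e-04 = 3.61812
Step 5: k₂ = k₁ × exp(3.61812) = 2.876e-02 × 3.72674e+01 = 1.072e+00 s⁻¹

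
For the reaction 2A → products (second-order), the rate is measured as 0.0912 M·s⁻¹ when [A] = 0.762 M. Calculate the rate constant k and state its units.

0.1571 M⁻¹·s⁻¹

Step 1: rate = k[A]^2, so k = rate / [A]^2.
Step 2: k = 0.0912 / (0.762)^2 = 0.0912 / 0.5806.
Step 3: k = 0.1571 M⁻¹·s⁻¹.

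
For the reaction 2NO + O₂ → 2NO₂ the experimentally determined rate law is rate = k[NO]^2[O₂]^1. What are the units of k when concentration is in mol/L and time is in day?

(mol/L)⁻²·day⁻¹

Step 1: Overall order = 2 + 1 = 3.
Step 2: rate has units mol/L·day⁻¹; [NO]^2[O₂]^1 has units (mol/L)^3.
Step 3: k = rate/([NO]^2[O₂]^1), so units of k = (mol/L)^(1-3)·day⁻¹ = (mol/L)⁻²·day⁻¹.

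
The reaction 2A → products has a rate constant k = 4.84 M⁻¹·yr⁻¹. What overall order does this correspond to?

second order (2)

Step 1: The units of k for an nth-order reaction are (concentration)^(1-n)·(time)⁻¹.
Step 2: Here k has units M⁻¹·yr⁻¹, so the concentration exponent is -1.
Step 3: 1 - n = -1 ⇒ n = 2. The reaction is second order.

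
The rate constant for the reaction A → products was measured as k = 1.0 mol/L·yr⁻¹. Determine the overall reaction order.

zeroth order (0)

Step 1: The units of k for an nth-order reaction are (concentration)^(1-n)·(time)⁻¹.
Step 2: Here k has units mol/L·yr⁻¹, so the concentration exponent is 1.
Step 3: 1 - n = 1 ⇒ n = 0. The reaction is zeroth order.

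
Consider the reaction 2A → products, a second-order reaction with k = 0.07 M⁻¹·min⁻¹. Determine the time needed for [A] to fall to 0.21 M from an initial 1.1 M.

55.04 min

Step 1: For second-order: t = (1/[A] - 1/[A]₀)/k
Step 2: t = (1/0.21 - 1/1.1)/0.07
Step 3: t = (4.762 - 0.9091)/0.07
Step 4: t = 3.853/0.07 = 55.04 min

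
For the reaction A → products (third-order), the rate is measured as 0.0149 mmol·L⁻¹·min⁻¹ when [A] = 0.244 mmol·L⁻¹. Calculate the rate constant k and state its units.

1.026 (mmol·L⁻¹)⁻²·min⁻¹

Step 1: rate = k[A]^3, so k = rate / [A]^3.
Step 2: k = 0.0149 / (0.244)^3 = 0.0149 / 0.01453.
Step 3: k = 1.026 (mmol·L⁻¹)⁻²·min⁻¹.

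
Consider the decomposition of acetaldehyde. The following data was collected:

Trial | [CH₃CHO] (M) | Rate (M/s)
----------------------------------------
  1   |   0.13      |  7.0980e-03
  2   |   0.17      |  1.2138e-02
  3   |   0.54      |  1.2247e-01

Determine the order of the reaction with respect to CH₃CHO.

second order (2)

Step 1: Compare trials to find order n where rate₂/rate₁ = ([CH₃CHO]₂/[CH₃CHO]₁)^n
Step 2: rate₂/rate₁ = 1.2138e-02/7.0980e-03 = 1.71
Step 3: [CH₃CHO]₂/[CH₃CHO]₁ = 0.17/0.13 = 1.308
Step 4: n = ln(1.71)/ln(1.308) = 2.00 ≈ 2
Step 5: The reaction is second order in CH₃CHO.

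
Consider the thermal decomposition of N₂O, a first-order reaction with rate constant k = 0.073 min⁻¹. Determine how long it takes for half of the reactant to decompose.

9.495 min

Step 1: For a first-order reaction, t₁/₂ = ln(2)/k
Step 2: t₁/₂ = ln(2)/0.073
Step 3: t₁/₂ = 0.6931/0.073 = 9.495 min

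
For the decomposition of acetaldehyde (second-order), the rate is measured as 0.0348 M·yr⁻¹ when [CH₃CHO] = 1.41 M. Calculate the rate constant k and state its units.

0.0175 M⁻¹·yr⁻¹

Step 1: rate = k[CH₃CHO]^2, so k = rate / [CH₃CHO]^2.
Step 2: k = 0.0348 / (1.41)^2 = 0.0348 / 1.988.
Step 3: k = 0.0175 M⁻¹·yr⁻¹.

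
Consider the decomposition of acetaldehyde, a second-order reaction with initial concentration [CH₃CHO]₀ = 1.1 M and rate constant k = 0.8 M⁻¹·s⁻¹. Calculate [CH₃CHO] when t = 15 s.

0.07746 M

Step 1: For a second-order reaction: 1/[CH₃CHO] = 1/[CH₃CHO]₀ + kt
Step 2: 1/[CH₃CHO] = 1/1.1 + 0.8 × 15
Step 3: 1/[CH₃CHO] = 0.9091 + 12 = 12.91
Step 4: [CH₃CHO] = 1/12.91 = 0.07746 M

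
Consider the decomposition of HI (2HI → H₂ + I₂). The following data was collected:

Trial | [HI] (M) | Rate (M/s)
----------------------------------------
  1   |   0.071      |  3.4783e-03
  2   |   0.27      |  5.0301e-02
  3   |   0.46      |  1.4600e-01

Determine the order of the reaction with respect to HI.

second order (2)

Step 1: Compare trials to find order n where rate₂/rate₁ = ([HI]₂/[HI]₁)^n
Step 2: rate₂/rate₁ = 5.0301e-02/3.4783e-03 = 14.46
Step 3: [HI]₂/[HI]₁ = 0.27/0.071 = 3.803
Step 4: n = ln(14.46)/ln(3.803) = 2.00 ≈ 2
Step 5: The reaction is second order in HI.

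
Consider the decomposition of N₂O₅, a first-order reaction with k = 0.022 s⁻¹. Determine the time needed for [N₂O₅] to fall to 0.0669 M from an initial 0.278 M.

64.75 s

Step 1: For first-order: t = ln([N₂O₅]₀/[N₂O₅])/k
Step 2: t = ln(0.278/0.0669)/0.022
Step 3: t = ln(4.155)/0.022
Step 4: t = 1.424/0.022 = 64.75 s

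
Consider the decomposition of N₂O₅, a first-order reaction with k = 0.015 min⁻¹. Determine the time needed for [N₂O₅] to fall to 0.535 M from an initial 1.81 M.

81.25 min

Step 1: For first-order: t = ln([N₂O₅]₀/[N₂O₅])/k
Step 2: t = ln(1.81/0.535)/0.015
Step 3: t = ln(3.383)/0.015
Step 4: t = 1.219/0.015 = 81.25 min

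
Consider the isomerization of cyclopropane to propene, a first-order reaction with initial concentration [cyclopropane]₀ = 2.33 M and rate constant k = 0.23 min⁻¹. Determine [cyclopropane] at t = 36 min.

0.0005907 M

Step 1: For a first-order reaction: [cyclopropane] = [cyclopropane]₀ × e^(-kt)
Step 2: [cyclopropane] = 2.33 × e^(-0.23 × 36)
Step 3: [cyclopropane] = 2.33 × e^(-8.28)
Step 4: [cyclopropane] = 2.33 × 0.000253537 = 0.0005907 M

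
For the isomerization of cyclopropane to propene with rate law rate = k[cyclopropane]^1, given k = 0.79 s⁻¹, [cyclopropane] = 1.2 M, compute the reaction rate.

0.948 M/s

Step 1: Identify the rate law: rate = k[cyclopropane]^1
Step 2: Substitute values: rate = 0.79 × (1.2)^1
Step 3: Calculate: rate = 0.79 × 1.2 = 0.948 M/s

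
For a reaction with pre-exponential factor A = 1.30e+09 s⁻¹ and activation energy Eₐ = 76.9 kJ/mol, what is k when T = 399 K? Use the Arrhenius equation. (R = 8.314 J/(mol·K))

1.11e-01 s⁻¹

Step 1: Use the Arrhenius equation: k = A × exp(-Eₐ/RT)
Step 2: Convert Eₐ to J/mol: 76.9 kJ/mol = 76900 J/mol
Step 3: Calculate the exponent: -Eₐ/(RT) = -76900/(8.314 × 399) = -23.18160
Step 4: k = 1.30e+09 × exp(-23.18160)
Step 5: k = 1.30e+09 × 8.55774e-11 = 1.1125e-01 s⁻¹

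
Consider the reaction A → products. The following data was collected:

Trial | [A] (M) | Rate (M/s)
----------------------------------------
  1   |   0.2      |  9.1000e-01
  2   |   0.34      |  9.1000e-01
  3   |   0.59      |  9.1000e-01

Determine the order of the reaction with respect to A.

zeroth order (0)

Step 1: Compare trials - when concentration changes, rate stays constant.
Step 2: rate₂/rate₁ = 9.1000e-01/9.1000e-01 = 1
Step 3: [A]₂/[A]₁ = 0.34/0.2 = 1.7
Step 4: Since rate ratio ≈ (conc ratio)^0, the reaction is zeroth order.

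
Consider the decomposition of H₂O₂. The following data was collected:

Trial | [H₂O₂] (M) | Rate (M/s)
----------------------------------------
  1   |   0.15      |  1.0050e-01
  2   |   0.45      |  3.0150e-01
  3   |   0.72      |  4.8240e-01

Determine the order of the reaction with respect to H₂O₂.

first order (1)

Step 1: Compare trials to find order n where rate₂/rate₁ = ([H₂O₂]₂/[H₂O₂]₁)^n
Step 2: rate₂/rate₁ = 3.0150e-01/1.0050e-01 = 3
Step 3: [H₂O₂]₂/[H₂O₂]₁ = 0.45/0.15 = 3
Step 4: n = ln(3)/ln(3) = 1.00 ≈ 1
Step 5: The reaction is first order in H₂O₂.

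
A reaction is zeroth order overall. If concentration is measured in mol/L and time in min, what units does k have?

mol/L·min⁻¹

Step 1: For overall order n, rate = k × (concentration)^n.
Step 2: Rate has units mol/L·min⁻¹; concentration term has units (mol/L)^0.
Step 3: k = rate / (concentration)^n, so units of k = (mol/L)^(1-0)·min⁻¹ = mol/L·min⁻¹.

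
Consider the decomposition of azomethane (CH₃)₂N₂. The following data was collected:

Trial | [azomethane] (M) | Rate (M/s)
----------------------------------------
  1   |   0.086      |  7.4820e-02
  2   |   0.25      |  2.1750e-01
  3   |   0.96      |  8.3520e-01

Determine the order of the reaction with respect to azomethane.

first order (1)

Step 1: Compare trials to find order n where rate₂/rate₁ = ([azomethane]₂/[azomethane]₁)^n
Step 2: rate₂/rate₁ = 2.1750e-01/7.4820e-02 = 2.907
Step 3: [azomethane]₂/[azomethane]₁ = 0.25/0.086 = 2.907
Step 4: n = ln(2.907)/ln(2.907) = 1.00 ≈ 1
Step 5: The reaction is first order in azomethane.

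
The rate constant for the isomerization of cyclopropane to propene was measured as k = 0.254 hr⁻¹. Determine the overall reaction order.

first order (1)

Step 1: The units of k for an nth-order reaction are (concentration)^(1-n)·(time)⁻¹.
Step 2: Here k has units hr⁻¹, so the concentration exponent is 0.
Step 3: 1 - n = 0 ⇒ n = 1. The reaction is first order.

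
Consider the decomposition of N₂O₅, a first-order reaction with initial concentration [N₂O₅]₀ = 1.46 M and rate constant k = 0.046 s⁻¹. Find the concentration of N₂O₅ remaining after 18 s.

0.6379 M

Step 1: For a first-order reaction: [N₂O₅] = [N₂O₅]₀ × e^(-kt)
Step 2: [N₂O₅] = 1.46 × e^(-0.046 × 18)
Step 3: [N₂O₅] = 1.46 × e^(-0.828)
Step 4: [N₂O₅] = 1.46 × 0.436922 = 0.6379 M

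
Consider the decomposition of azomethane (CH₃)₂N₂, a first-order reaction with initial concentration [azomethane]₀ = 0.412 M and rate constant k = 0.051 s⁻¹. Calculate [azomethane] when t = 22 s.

0.1342 M

Step 1: For a first-order reaction: [azomethane] = [azomethane]₀ × e^(-kt)
Step 2: [azomethane] = 0.412 × e^(-0.051 × 22)
Step 3: [azomethane] = 0.412 × e^(-1.122)
Step 4: [azomethane] = 0.412 × 0.325628 = 0.1342 M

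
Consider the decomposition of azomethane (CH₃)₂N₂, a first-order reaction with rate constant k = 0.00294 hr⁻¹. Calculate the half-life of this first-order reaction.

235.8 hr

Step 1: For a first-order reaction, t₁/₂ = ln(2)/k
Step 2: t₁/₂ = ln(2)/0.00294
Step 3: t₁/₂ = 0.6931/0.00294 = 235.8 hr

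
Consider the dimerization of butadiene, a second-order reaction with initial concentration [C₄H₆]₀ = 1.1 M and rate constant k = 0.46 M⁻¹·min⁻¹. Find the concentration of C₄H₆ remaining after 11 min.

0.1675 M

Step 1: For a second-order reaction: 1/[C₄H₆] = 1/[C₄H₆]₀ + kt
Step 2: 1/[C₄H₆] = 1/1.1 + 0.46 × 11
Step 3: 1/[C₄H₆] = 0.9091 + 5.06 = 5.969
Step 4: [C₄H₆] = 1/5.969 = 0.1675 M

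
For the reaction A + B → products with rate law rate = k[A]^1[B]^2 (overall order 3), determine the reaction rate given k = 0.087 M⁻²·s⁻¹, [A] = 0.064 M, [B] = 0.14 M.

0.0001091 M/s

Step 1: The rate law is rate = k[A]^1[B]^2, overall order = 1+2 = 3
Step 2: Substitute values: rate = 0.087 × (0.064)^1 × (0.14)^2
Step 3: rate = 0.087 × 0.064 × 0.0196 = 0.000109133 M/s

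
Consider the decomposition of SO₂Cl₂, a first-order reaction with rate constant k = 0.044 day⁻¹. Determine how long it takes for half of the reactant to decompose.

15.75 day

Step 1: For a first-order reaction, t₁/₂ = ln(2)/k
Step 2: t₁/₂ = ln(2)/0.044
Step 3: t₁/₂ = 0.6931/0.044 = 15.75 day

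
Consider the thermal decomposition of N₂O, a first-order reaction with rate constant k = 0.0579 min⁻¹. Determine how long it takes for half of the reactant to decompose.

11.97 min

Step 1: For a first-order reaction, t₁/₂ = ln(2)/k
Step 2: t₁/₂ = ln(2)/0.0579
Step 3: t₁/₂ = 0.6931/0.0579 = 11.97 min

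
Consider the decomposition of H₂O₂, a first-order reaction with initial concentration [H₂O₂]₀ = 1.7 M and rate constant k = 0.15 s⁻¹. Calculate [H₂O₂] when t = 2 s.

1.259 M

Step 1: For a first-order reaction: [H₂O₂] = [H₂O₂]₀ × e^(-kt)
Step 2: [H₂O₂] = 1.7 × e^(-0.15 × 2)
Step 3: [H₂O₂] = 1.7 × e^(-0.3)
Step 4: [H₂O₂] = 1.7 × 0.740818 = 1.259 M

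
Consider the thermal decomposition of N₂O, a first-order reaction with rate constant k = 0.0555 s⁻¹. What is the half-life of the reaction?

12.49 s

Step 1: For a first-order reaction, t₁/₂ = ln(2)/k
Step 2: t₁/₂ = ln(2)/0.0555
Step 3: t₁/₂ = 0.6931/0.0555 = 12.49 s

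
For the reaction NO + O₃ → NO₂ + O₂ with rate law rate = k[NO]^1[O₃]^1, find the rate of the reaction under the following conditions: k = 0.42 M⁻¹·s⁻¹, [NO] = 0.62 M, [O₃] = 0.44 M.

0.1146 M/s

Step 1: The rate law is rate = k[NO]^1[O₃]^1
Step 2: Substitute: rate = 0.42 × (0.62)^1 × (0.44)^1
Step 3: rate = 0.42 × 0.62 × 0.44 = 0.114576 M/s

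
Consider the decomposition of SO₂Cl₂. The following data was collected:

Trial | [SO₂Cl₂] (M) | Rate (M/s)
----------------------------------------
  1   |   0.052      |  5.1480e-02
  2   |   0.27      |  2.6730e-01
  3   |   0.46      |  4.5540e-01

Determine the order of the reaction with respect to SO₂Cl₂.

first order (1)

Step 1: Compare trials to find order n where rate₂/rate₁ = ([SO₂Cl₂]₂/[SO₂Cl₂]₁)^n
Step 2: rate₂/rate₁ = 2.6730e-01/5.1480e-02 = 5.192
Step 3: [SO₂Cl₂]₂/[SO₂Cl₂]₁ = 0.27/0.052 = 5.192
Step 4: n = ln(5.192)/ln(5.192) = 1.00 ≈ 1
Step 5: The reaction is first order in SO₂Cl₂.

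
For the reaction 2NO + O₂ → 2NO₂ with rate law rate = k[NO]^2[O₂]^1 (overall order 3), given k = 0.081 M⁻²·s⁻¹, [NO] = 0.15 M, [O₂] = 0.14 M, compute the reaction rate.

0.0002551 M/s

Step 1: The rate law is rate = k[NO]^2[O₂]^1, overall order = 2+1 = 3
Step 2: Substitute values: rate = 0.081 × (0.15)^2 × (0.14)^1
Step 3: rate = 0.081 × 0.0225 × 0.14 = 0.00025515 M/s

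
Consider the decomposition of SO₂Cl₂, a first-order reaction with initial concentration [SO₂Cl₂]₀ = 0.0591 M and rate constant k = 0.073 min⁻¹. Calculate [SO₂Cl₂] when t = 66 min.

0.0004777 M

Step 1: For a first-order reaction: [SO₂Cl₂] = [SO₂Cl₂]₀ × e^(-kt)
Step 2: [SO₂Cl₂] = 0.0591 × e^(-0.073 × 66)
Step 3: [SO₂Cl₂] = 0.0591 × e^(-4.818)
Step 4: [SO₂Cl₂] = 0.0591 × 0.00808294 = 0.0004777 M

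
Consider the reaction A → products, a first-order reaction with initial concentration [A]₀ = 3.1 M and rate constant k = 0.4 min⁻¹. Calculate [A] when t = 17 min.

0.003453 M

Step 1: For a first-order reaction: [A] = [A]₀ × e^(-kt)
Step 2: [A] = 3.1 × e^(-0.4 × 17)
Step 3: [A] = 3.1 × e^(-6.8)
Step 4: [A] = 3.1 × 0.00111378 = 0.003453 M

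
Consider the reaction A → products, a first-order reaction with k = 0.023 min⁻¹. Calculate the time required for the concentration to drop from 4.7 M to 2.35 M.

30.14 min

Step 1: For first-order: t = ln([A]₀/[A])/k
Step 2: t = ln(4.7/2.35)/0.023
Step 3: t = ln(2)/0.023
Step 4: t = 0.6931/0.023 = 30.14 min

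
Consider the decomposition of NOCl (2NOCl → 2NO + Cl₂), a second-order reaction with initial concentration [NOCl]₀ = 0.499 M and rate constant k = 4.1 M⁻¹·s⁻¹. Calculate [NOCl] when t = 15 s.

0.01575 M

Step 1: For a second-order reaction: 1/[NOCl] = 1/[NOCl]₀ + kt
Step 2: 1/[NOCl] = 1/0.499 + 4.1 × 15
Step 3: 1/[NOCl] = 2.004 + 61.5 = 63.5
Step 4: [NOCl] = 1/63.5 = 0.01575 M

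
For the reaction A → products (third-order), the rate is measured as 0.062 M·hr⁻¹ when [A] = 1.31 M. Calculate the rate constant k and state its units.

0.02758 M⁻²·hr⁻¹

Step 1: rate = k[A]^3, so k = rate / [A]^3.
Step 2: k = 0.062 / (1.31)^3 = 0.062 / 2.248.
Step 3: k = 0.02758 M⁻²·hr⁻¹.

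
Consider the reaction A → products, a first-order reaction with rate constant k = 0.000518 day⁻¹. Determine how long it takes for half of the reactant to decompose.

1338 day

Step 1: For a first-order reaction, t₁/₂ = ln(2)/k
Step 2: t₁/₂ = ln(2)/0.000518
Step 3: t₁/₂ = 0.6931/0.000518 = 1338 day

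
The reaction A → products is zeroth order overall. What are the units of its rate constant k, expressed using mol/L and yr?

mol/L·yr⁻¹

Step 1: For overall order n, rate = k × (concentration)^n.
Step 2: Rate has units mol/L·yr⁻¹; concentration term has units (mol/L)^0.
Step 3: k = rate / (concentration)^n, so units of k = (mol/L)^(1-0)·yr⁻¹ = mol/L·yr⁻¹.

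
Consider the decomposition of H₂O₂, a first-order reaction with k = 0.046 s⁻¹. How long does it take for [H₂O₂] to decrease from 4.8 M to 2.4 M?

15.07 s

Step 1: For first-order: t = ln([H₂O₂]₀/[H₂O₂])/k
Step 2: t = ln(4.8/2.4)/0.046
Step 3: t = ln(2)/0.046
Step 4: t = 0.6931/0.046 = 15.07 s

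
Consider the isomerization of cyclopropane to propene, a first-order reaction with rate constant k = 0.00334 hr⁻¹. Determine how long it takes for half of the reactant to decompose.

207.5 hr

Step 1: For a first-order reaction, t₁/₂ = ln(2)/k
Step 2: t₁/₂ = ln(2)/0.00334
Step 3: t₁/₂ = 0.6931/0.00334 = 207.5 hr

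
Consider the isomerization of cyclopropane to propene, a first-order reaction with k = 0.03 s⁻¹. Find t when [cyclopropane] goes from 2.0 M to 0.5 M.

46.21 s

Step 1: For first-order: t = ln([cyclopropane]₀/[cyclopropane])/k
Step 2: t = ln(2.0/0.5)/0.03
Step 3: t = ln(4)/0.03
Step 4: t = 1.386/0.03 = 46.21 s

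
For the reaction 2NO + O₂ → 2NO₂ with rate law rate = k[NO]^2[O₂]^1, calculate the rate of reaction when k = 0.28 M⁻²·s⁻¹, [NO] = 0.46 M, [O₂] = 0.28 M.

0.01659 M/s

Step 1: The rate law is rate = k[NO]^2[O₂]^1
Step 2: Substitute: rate = 0.28 × (0.46)^2 × (0.28)^1
Step 3: rate = 0.28 × 0.2116 × 0.28 = 0.0165894 M/s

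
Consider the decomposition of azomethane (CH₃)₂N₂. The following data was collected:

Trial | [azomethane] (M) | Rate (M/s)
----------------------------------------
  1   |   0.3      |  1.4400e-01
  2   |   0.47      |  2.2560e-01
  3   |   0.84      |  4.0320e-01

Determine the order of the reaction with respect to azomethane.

first order (1)

Step 1: Compare trials to find order n where rate₂/rate₁ = ([azomethane]₂/[azomethane]₁)^n
Step 2: rate₂/rate₁ = 2.2560e-01/1.4400e-01 = 1.567
Step 3: [azomethane]₂/[azomethane]₁ = 0.47/0.3 = 1.567
Step 4: n = ln(1.567)/ln(1.567) = 1.00 ≈ 1
Step 5: The reaction is first order in azomethane.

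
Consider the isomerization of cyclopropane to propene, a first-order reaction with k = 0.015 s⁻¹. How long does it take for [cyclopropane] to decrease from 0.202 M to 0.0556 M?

86.01 s

Step 1: For first-order: t = ln([cyclopropane]₀/[cyclopropane])/k
Step 2: t = ln(0.202/0.0556)/0.015
Step 3: t = ln(3.633)/0.015
Step 4: t = 1.29/0.015 = 86.01 s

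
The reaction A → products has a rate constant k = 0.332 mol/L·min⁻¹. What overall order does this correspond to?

zeroth order (0)

Step 1: The units of k for an nth-order reaction are (concentration)^(1-n)·(time)⁻¹.
Step 2: Here k has units mol/L·min⁻¹, so the concentration exponent is 1.
Step 3: 1 - n = 1 ⇒ n = 0. The reaction is zeroth order.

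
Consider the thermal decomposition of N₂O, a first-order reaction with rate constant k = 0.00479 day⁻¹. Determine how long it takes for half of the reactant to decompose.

144.7 day

Step 1: For a first-order reaction, t₁/₂ = ln(2)/k
Step 2: t₁/₂ = ln(2)/0.00479
Step 3: t₁/₂ = 0.6931/0.00479 = 144.7 day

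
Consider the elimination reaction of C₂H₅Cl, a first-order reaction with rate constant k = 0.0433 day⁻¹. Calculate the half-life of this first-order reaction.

16.01 day

Step 1: For a first-order reaction, t₁/₂ = ln(2)/k
Step 2: t₁/₂ = ln(2)/0.0433
Step 3: t₁/₂ = 0.6931/0.0433 = 16.01 day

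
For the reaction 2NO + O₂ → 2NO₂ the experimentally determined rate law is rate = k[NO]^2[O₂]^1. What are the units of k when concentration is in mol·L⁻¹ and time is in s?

(mol·L⁻¹)⁻²·s⁻¹

Step 1: Overall order = 2 + 1 = 3.
Step 2: rate has units mol·L⁻¹·s⁻¹; [NO]^2[O₂]^1 has units (mol·L⁻¹)^3.
Step 3: k = rate/([NO]^2[O₂]^1), so units of k = (mol·L⁻¹)^(1-3)·s⁻¹ = (mol·L⁻¹)⁻²·s⁻¹.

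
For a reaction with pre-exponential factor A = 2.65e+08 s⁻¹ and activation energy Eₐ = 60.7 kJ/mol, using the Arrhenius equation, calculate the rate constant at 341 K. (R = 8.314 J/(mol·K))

1.33e-01 s⁻¹

Step 1: Use the Arrhenius equation: k = A × exp(-Eₐ/RT)
Step 2: Convert Eₐ to J/mol: 60.7 kJ/mol = 60700 J/mol
Step 3: Calculate the exponent: -Eₐ/(RT) = -60700/(8.314 × 341) = -21.41038
Step 4: k = 2.65e+08 × exp(-21.41038)
Step 5: k = 2.65e+08 × 5.03026e-10 = 1.3330e-01 s⁻¹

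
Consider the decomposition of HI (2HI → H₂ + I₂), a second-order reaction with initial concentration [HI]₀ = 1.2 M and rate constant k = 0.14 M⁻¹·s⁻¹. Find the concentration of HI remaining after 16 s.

0.3254 M

Step 1: For a second-order reaction: 1/[HI] = 1/[HI]₀ + kt
Step 2: 1/[HI] = 1/1.2 + 0.14 × 16
Step 3: 1/[HI] = 0.8333 + 2.24 = 3.073
Step 4: [HI] = 1/3.073 = 0.3254 M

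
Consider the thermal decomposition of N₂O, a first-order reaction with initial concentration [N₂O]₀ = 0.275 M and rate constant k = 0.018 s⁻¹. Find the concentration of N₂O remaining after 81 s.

0.06399 M

Step 1: For a first-order reaction: [N₂O] = [N₂O]₀ × e^(-kt)
Step 2: [N₂O] = 0.275 × e^(-0.018 × 81)
Step 3: [N₂O] = 0.275 × e^(-1.458)
Step 4: [N₂O] = 0.275 × 0.232701 = 0.06399 M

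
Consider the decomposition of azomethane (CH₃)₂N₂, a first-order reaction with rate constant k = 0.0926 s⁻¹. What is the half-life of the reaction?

7.485 s

Step 1: For a first-order reaction, t₁/₂ = ln(2)/k
Step 2: t₁/₂ = ln(2)/0.0926
Step 3: t₁/₂ = 0.6931/0.0926 = 7.485 s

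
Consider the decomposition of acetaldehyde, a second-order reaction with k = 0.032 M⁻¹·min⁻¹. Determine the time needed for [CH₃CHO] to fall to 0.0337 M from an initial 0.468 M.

860.5 min

Step 1: For second-order: t = (1/[CH₃CHO] - 1/[CH₃CHO]₀)/k
Step 2: t = (1/0.0337 - 1/0.468)/0.032
Step 3: t = (29.67 - 2.137)/0.032
Step 4: t = 27.54/0.032 = 860.5 min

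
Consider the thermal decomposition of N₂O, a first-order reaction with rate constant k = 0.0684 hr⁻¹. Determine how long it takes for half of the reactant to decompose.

10.13 hr

Step 1: For a first-order reaction, t₁/₂ = ln(2)/k
Step 2: t₁/₂ = ln(2)/0.0684
Step 3: t₁/₂ = 0.6931/0.0684 = 10.13 hr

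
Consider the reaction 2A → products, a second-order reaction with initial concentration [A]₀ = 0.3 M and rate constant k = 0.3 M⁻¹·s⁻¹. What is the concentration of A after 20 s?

0.1071 M

Step 1: For a second-order reaction: 1/[A] = 1/[A]₀ + kt
Step 2: 1/[A] = 1/0.3 + 0.3 × 20
Step 3: 1/[A] = 3.333 + 6 = 9.333
Step 4: [A] = 1/9.333 = 0.1071 M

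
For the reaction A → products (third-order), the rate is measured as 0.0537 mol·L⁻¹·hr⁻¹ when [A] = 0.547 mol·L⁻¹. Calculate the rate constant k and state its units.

0.3281 (mol·L⁻¹)⁻²·hr⁻¹

Step 1: rate = k[A]^3, so k = rate / [A]^3.
Step 2: k = 0.0537 / (0.547)^3 = 0.0537 / 0.1637.
Step 3: k = 0.3281 (mol·L⁻¹)⁻²·hr⁻¹.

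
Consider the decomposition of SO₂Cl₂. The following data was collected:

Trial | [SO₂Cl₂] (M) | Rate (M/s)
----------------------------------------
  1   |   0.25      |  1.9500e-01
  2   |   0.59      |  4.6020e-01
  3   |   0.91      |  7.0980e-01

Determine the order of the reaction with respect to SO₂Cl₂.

first order (1)

Step 1: Compare trials to find order n where rate₂/rate₁ = ([SO₂Cl₂]₂/[SO₂Cl₂]₁)^n
Step 2: rate₂/rate₁ = 4.6020e-01/1.9500e-01 = 2.36
Step 3: [SO₂Cl₂]₂/[SO₂Cl₂]₁ = 0.59/0.25 = 2.36
Step 4: n = ln(2.36)/ln(2.36) = 1.00 ≈ 1
Step 5: The reaction is first order in SO₂Cl₂.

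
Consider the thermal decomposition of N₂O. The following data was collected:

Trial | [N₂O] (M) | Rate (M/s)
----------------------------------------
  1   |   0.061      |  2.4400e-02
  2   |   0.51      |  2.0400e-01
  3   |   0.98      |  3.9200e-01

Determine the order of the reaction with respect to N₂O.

first order (1)

Step 1: Compare trials to find order n where rate₂/rate₁ = ([N₂O]₂/[N₂O]₁)^n
Step 2: rate₂/rate₁ = 2.0400e-01/2.4400e-02 = 8.361
Step 3: [N₂O]₂/[N₂O]₁ = 0.51/0.061 = 8.361
Step 4: n = ln(8.361)/ln(8.361) = 1.00 ≈ 1
Step 5: The reaction is first order in N₂O.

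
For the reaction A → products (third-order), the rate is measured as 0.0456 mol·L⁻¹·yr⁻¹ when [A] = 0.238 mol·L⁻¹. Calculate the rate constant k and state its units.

3.382 (mol·L⁻¹)⁻²·yr⁻¹

Step 1: rate = k[A]^3, so k = rate / [A]^3.
Step 2: k = 0.0456 / (0.238)^3 = 0.0456 / 0.01348.
Step 3: k = 3.382 (mol·L⁻¹)⁻²·yr⁻¹.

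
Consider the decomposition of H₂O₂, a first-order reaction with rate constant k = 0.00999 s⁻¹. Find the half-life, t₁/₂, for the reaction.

69.38 s

Step 1: For a first-order reaction, t₁/₂ = ln(2)/k
Step 2: t₁/₂ = ln(2)/0.00999
Step 3: t₁/₂ = 0.6931/0.00999 = 69.38 s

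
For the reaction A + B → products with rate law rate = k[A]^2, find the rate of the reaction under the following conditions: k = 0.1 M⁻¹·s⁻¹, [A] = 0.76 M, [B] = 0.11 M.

0.05776 M/s

Step 1: The rate law is rate = k[A]^2
Step 2: Note that the rate does not depend on [B] (zero order in B).
Step 3: rate = 0.1 × (0.76)^2 = 0.05776 M/s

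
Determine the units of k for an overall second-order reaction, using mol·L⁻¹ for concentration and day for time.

(mol·L⁻¹)⁻¹·day⁻¹

Step 1: For overall order n, rate = k × (concentration)^n.
Step 2: Rate has units mol·L⁻¹·day⁻¹; concentration term has units (mol·L⁻¹)^2.
Step 3: k = rate / (concentration)^n, so units of k = (mol·L⁻¹)^(1-2)·day⁻¹ = (mol·L⁻¹)⁻¹·day⁻¹.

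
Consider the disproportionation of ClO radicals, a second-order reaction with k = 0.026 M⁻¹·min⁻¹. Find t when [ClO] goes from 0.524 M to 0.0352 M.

1019 min

Step 1: For second-order: t = (1/[ClO] - 1/[ClO]₀)/k
Step 2: t = (1/0.0352 - 1/0.524)/0.026
Step 3: t = (28.41 - 1.908)/0.026
Step 4: t = 26.5/0.026 = 1019 min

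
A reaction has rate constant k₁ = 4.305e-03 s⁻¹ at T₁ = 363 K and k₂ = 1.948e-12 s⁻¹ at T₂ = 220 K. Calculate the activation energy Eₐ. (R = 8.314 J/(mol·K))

99.9 kJ/mol

Step 1: Use the two-temperature Arrhenius form: ln(k₂/k₁) = -Eₐ/R × (1/T₂ - 1/T₁)
Step 2: ln(k₂/k₁) = ln(1.948e-12/4.305e-03) = ln(4.52497e-10) = -21.5162
Step 3: 1/T₂ - 1/T₁ = 1/220 - 1/363 = 1.790634e-03 K⁻¹
Step 4: Eₐ = -R × ln(k₂/k₁) / (1/T₂ - 1/T₁) = -8.314 × -21.5162 / 1.790634e-03
Step 5: Eₐ = 9.9901e+04 J/mol = 99.9 kJ/mol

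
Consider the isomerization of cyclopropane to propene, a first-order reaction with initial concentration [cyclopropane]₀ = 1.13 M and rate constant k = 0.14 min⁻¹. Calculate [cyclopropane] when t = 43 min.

0.002746 M

Step 1: For a first-order reaction: [cyclopropane] = [cyclopropane]₀ × e^(-kt)
Step 2: [cyclopropane] = 1.13 × e^(-0.14 × 43)
Step 3: [cyclopropane] = 1.13 × e^(-6.02)
Step 4: [cyclopropane] = 1.13 × 0.00242967 = 0.002746 M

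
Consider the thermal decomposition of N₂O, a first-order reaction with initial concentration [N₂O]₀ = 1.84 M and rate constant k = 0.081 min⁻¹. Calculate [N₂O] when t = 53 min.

0.02514 M

Step 1: For a first-order reaction: [N₂O] = [N₂O]₀ × e^(-kt)
Step 2: [N₂O] = 1.84 × e^(-0.081 × 53)
Step 3: [N₂O] = 1.84 × e^(-4.293)
Step 4: [N₂O] = 1.84 × 0.0136639 = 0.02514 M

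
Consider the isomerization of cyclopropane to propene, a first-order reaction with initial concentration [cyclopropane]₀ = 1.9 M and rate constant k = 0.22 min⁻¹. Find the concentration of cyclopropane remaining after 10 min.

0.2105 M

Step 1: For a first-order reaction: [cyclopropane] = [cyclopropane]₀ × e^(-kt)
Step 2: [cyclopropane] = 1.9 × e^(-0.22 × 10)
Step 3: [cyclopropane] = 1.9 × e^(-2.2)
Step 4: [cyclopropane] = 1.9 × 0.110803 = 0.2105 M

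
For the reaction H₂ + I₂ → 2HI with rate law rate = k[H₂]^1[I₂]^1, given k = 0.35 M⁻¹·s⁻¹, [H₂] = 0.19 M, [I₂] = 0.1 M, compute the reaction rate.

0.00665 M/s

Step 1: The rate law is rate = k[H₂]^1[I₂]^1
Step 2: Substitute: rate = 0.35 × (0.19)^1 × (0.1)^1
Step 3: rate = 0.35 × 0.19 × 0.1 = 0.00665 M/s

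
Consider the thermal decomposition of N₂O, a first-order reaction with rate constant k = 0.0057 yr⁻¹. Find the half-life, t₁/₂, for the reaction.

121.6 yr

Step 1: For a first-order reaction, t₁/₂ = ln(2)/k
Step 2: t₁/₂ = ln(2)/0.0057
Step 3: t₁/₂ = 0.6931/0.0057 = 121.6 yr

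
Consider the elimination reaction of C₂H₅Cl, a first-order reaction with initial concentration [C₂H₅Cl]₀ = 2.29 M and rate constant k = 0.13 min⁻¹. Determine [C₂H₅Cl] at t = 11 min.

0.548 M

Step 1: For a first-order reaction: [C₂H₅Cl] = [C₂H₅Cl]₀ × e^(-kt)
Step 2: [C₂H₅Cl] = 2.29 × e^(-0.13 × 11)
Step 3: [C₂H₅Cl] = 2.29 × e^(-1.43)
Step 4: [C₂H₅Cl] = 2.29 × 0.239309 = 0.548 M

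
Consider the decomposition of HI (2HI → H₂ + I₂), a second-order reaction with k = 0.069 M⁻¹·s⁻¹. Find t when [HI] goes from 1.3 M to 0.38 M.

26.99 s

Step 1: For second-order: t = (1/[HI] - 1/[HI]₀)/k
Step 2: t = (1/0.38 - 1/1.3)/0.069
Step 3: t = (2.632 - 0.7692)/0.069
Step 4: t = 1.862/0.069 = 26.99 s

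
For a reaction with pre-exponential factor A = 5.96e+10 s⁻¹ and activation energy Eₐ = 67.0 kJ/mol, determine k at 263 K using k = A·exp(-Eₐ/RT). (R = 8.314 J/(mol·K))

2.94e-03 s⁻¹

Step 1: Use the Arrhenius equation: k = A × exp(-Eₐ/RT)
Step 2: Convert Eₐ to J/mol: 67.0 kJ/mol = 67000 J/mol
Step 3: Calculate the exponent: -Eₐ/(RT) = -67000/(8.314 × 263) = -30.64143
Step 4: k = 5.96e+10 × exp(-30.64143)
Step 5: k = 5.96e+10 × 4.92715e-14 = 2.9366e-03 s⁻¹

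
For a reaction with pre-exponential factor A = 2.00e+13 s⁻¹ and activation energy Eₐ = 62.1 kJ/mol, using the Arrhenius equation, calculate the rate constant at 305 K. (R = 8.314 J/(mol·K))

4.63e+02 s⁻¹

Step 1: Use the Arrhenius equation: k = A × exp(-Eₐ/RT)
Step 2: Convert Eₐ to J/mol: 62.1 kJ/mol = 62100 J/mol
Step 3: Calculate the exponent: -Eₐ/(RT) = -62100/(8.314 × 305) = -24.48960
Step 4: k = 2.00e+13 × exp(-24.48960)
Step 5: k = 2.00e+13 × 2.31367e-11 = 4.6273e+02 s⁻¹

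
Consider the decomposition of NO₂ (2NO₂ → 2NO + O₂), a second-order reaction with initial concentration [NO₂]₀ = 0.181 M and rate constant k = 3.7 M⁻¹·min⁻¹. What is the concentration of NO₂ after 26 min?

0.00983 M

Step 1: For a second-order reaction: 1/[NO₂] = 1/[NO₂]₀ + kt
Step 2: 1/[NO₂] = 1/0.181 + 3.7 × 26
Step 3: 1/[NO₂] = 5.525 + 96.2 = 101.7
Step 4: [NO₂] = 1/101.7 = 0.00983 M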